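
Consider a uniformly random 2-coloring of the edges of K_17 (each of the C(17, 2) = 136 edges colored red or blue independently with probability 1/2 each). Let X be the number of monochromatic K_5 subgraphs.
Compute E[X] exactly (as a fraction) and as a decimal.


Let X = Σ_S X_S over the C(17, 5) = 6188 subsets S of size 5, where X_S = 1 if the K_5 on S is monochromatic.
For a fixed S, the K_5 on S has C(5, 2) = 10 edges. P[all 10 edges red] = (1/2)^10, and likewise for blue, so P[monochromatic] = 2·(1/2)^10 = 2^{1 − 10} = 1/512.
By linearity: E[X] = C(17, 5) · 2^{1 − 10} = 6188 · 1/512 = 1547/128.
Numerically: E[X] ≈ 12.0859.

E[X] = C(17,5)·2^(1−C(5,2)) = 1547/128 ≈ 12.0859.


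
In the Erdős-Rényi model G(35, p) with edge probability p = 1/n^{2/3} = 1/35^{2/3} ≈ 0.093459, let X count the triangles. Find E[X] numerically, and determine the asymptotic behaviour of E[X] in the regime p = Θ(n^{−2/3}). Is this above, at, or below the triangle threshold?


Number of potential triangles: C(35, 3) = 6545.
Each occurs with probability p³ ≈ (0.093459)³ ≈ 8.1632653e-04.
By linearity: E[X] = C(35, 3)·p³ ≈ 6545 · 8.1632653e-04 ≈ 5.34286.
Since α = 2/3 < 1, p = c/n^{2/3} ≫ 1/n is above the triangle threshold p ~ 1/n. Asymptotically E[X] ~ (c³/6)·n^{3(1−α)} = (1³/6)·n^{1} → ∞; triangles are abundant w.h.p.

E[X] ≈ 5.34286; in regime p = Θ(1/n^{2/3}) E[X] diverges (above the triangle threshold p ~ 1/n).


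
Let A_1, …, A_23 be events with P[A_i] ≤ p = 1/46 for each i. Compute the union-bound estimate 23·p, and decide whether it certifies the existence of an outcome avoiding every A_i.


Union bound: P[∪_{i=1}^{23} A_i] ≤ Σ_i P[A_i] ≤ 23·p = 23·(1/46) = 1/2.
Numerically: 1/2 ≈ 0.50000.
Is 1/2 < 1? YES.
Since P[∪ A_i] ≤ 1/2 < 1, the complement has P[∩ A_i^c] ≥ 1 − 1/2 = 1/2 > 0, so some outcome avoids every A_i.

23·p = 1/2 ≈ 0.50000; existence CERTIFIED by the union bound.


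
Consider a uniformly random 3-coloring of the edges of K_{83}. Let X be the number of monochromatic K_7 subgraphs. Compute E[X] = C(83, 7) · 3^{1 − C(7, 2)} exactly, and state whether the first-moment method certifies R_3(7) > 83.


E[X] = C(83, 7) · 3^{1 − 21} = 4151918628 · 3^{−20} = 4151918628/3486784401.
As a reduced fraction: E[X] = 153774764/129140163 ≈ 1.19076.
Is E[X] < 1? NO.
Since E[X] ≥ 1, the first-moment bound is inconclusive at n = 83; it does NOT by itself certify R_3(7) > 83.

E[X] = 153774764/129140163 ≈ 1.19076; E[X] ≥ 1; first-moment method inconclusive here.


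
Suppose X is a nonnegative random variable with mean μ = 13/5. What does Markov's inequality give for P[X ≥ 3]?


μ = E[X] = 13/5, a = 3.
Markov: P[X ≥ 3] ≤ μ/a = (13/5)/3 = 13/15.
Numerically: ≈ 0.867.
(Since a = 3 > μ = 2.600, the bound 13/15 is < 1 and informative.)

P[X ≥ 3] ≤ 13/15 ≈ 0.867.


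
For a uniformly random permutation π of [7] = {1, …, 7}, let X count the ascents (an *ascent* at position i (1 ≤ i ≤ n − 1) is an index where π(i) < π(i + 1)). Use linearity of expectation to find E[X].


Write X = Σ X_I over i = 1, …, 6, with X_I the indicator of one ascent.
There are 6 indicators.
For each fixed i, the pair (π(i), π(i+1)) is a uniformly random ordered pair of distinct values from {1, …, 7}; by symmetry P[π(i) < π(i+1)] = 1/2.
By linearity: E[X] = 6 · (1/2) = (7 − 1) · (1/2) = 3 ≈ 3.0000.

E[X] = 3 = 3.0000.


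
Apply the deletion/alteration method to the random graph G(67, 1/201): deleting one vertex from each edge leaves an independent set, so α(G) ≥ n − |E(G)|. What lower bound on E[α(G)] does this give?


E[|E(G)|] = C(67, 2)·p = 2211 · (1/201) = 11.
E[α(G)] ≥ n − E[|E(G)|] = 67 − 11 = 56.
Numerically: ≈ 56.000000.
(This is only a lower bound; the true E[α(G)] may be larger.)

E[α(G)] ≥ 56 ≈ 56.000000.


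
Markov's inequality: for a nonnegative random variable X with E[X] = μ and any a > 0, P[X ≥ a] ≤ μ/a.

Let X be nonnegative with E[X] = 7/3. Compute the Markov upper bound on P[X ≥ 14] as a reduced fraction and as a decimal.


μ = E[X] = 7/3, a = 14.
Markov: P[X ≥ 14] ≤ μ/a = (7/3)/14 = 1/6.
Numerically: ≈ 0.16667.
(Since a = 14 > μ = 2.33333, the bound 1/6 is < 1 and informative.)

P[X ≥ 14] ≤ 1/6 ≈ 0.16667.


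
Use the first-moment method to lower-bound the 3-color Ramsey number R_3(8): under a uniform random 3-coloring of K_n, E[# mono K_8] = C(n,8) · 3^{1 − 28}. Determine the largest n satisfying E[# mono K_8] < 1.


We need C(n, 8) · 3^{1 − 28} < 1, i.e. C(n, 8) < 3^{28 − 1} = 7625597484987.
Check values of n near the boundary:
  n = 153: C(153, 8) = 6183023199255; 6183023199255 < 7625597484987? YES
  n = 154: C(154, 8) = 6521818990995; 6521818990995 < 7625597484987? YES
  n = 155: C(155, 8) = 6876747915675; 6876747915675 < 7625597484987? YES
  n = 156: C(156, 8) = 7248464019225; 7248464019225 < 7625597484987? YES
  n = 157: C(157, 8) = 7637643295425; 7637643295425 < 7625597484987? NO
  n = 158: C(158, 8) = 8044984271181; 8044984271181 < 7625597484987? NO
  n = 159: C(159, 8) = 8471208603429; 8471208603429 < 7625597484987? NO
The largest n with C(n, 8) < 7625597484987 is n = 156 (where E[X] = 805384891025/847288609443 ≈ 0.951). Hence R_3(8) > 156, i.e. R_3(8) ≥ 157.

Largest n = 156; hence R_3(8) > 156.


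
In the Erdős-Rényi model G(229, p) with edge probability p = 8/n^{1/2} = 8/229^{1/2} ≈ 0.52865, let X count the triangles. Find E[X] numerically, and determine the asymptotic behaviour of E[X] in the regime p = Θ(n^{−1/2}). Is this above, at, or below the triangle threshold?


Number of potential triangles: C(229, 3) = 1975354.
Each occurs with probability p³ ≈ (0.52865)³ ≈ 1.4774634e-01.
By linearity: E[X] = C(229, 3)·p³ ≈ 1975354 · 1.4774634e-01 ≈ 291851.32787.
Since α = 1/2 < 1, p = c/n^{1/2} ≫ 1/n is above the triangle threshold p ~ 1/n. Asymptotically E[X] ~ (c³/6)·n^{3(1−α)} = (8³/6)·n^{1.5} → ∞; triangles are abundant w.h.p.

E[X] ≈ 291851.32787; in regime p = Θ(1/n^{1/2}) E[X] diverges (above the triangle threshold p ~ 1/n).


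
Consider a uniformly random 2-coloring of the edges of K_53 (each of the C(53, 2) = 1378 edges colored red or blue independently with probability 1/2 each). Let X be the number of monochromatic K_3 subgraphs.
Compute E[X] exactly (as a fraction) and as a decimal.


Let X = Σ_S X_S over the C(53, 3) = 23426 subsets S of size 3, where X_S = 1 if the K_3 on S is monochromatic.
For a fixed S, the K_3 on S has C(3, 2) = 3 edges. P[all 3 edges red] = (1/2)^3, and likewise for blue, so P[monochromatic] = 2·(1/2)^3 = 2^{1 − 3} = 1/4.
By linearity of expectation: E[X] = C(53, 3) · 2^{1 − 3} = 23426 · 1/4 = 11713/2.
Numerically: E[X] ≈ 5856.500.

E[X] = C(53,3)·2^(1−C(3,2)) = 11713/2 ≈ 5856.500.


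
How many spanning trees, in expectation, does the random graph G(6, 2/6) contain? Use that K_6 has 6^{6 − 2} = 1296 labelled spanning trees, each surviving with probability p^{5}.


K_6 has 6^{6 − 2} = 1296 labelled spanning trees.
For each such spanning tree H, let X_H = 1 if all 5 edges of H are present in G. Then P[X_H = 1] = p^{5} = (1/3)^{5} = 1/243.
By linearity: E[X] = Σ_H E[X_H] = 1296 · p^{5} = 1296 · 1/243 = 16/3.
Numerically: E[X] ≈ 5.333.

E[X] = 1296 · (1/3)^{5} = 16/3 ≈ 5.333.


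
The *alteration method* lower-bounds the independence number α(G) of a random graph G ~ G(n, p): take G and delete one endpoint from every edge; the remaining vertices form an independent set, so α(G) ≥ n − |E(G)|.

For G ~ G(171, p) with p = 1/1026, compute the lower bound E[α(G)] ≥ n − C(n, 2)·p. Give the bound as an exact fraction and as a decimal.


E[|E(G)|] = C(171, 2)·p = 14535 · (1/1026) = 85/6.
E[α(G)] ≥ n − E[|E(G)|] = 171 − 85/6 = 941/6.
Numerically: ≈ 156.83333.
(This is only a lower bound; the true E[α(G)] may be larger.)

E[α(G)] ≥ 941/6 ≈ 156.83333.


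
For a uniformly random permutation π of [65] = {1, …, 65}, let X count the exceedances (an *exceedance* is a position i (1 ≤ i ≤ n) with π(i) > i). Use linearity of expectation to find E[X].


Write X = Σ_{i=1}^{65} X_i, where X_i = 1_{π(i) > i}.
For each fixed i, π(i) is uniform over {1, …, 65} (marginal of a uniform permutation), so P[π(i) > i] = (n − i)/n. Summing: Σ_{i=1}^{65} (n − i)/n = (0 + 1 + … + 64)/65 = 65(65 − 1)/(2·65) = (65 − 1)/2.
Hence E[X] = Σ_{i=1}^{65} (65 − i)/65 = 32 ≈ 32.0000.

E[X] = 32 = 32.0000.


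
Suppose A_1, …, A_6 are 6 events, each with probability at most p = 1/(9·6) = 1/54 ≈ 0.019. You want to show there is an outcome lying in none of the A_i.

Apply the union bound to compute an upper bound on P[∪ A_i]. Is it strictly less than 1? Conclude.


Union bound: P[∪_{i=1}^{6} A_i] ≤ Σ_i P[A_i] ≤ 6·p = 6·(1/54) = 1/9.
Numerically: 1/9 ≈ 0.111.
Is 1/9 < 1? YES.
Since P[∪ A_i] ≤ 1/9 < 1, the complement has P[∩ A_i^c] ≥ 1 − 1/9 = 8/9 > 0, so some outcome avoids every A_i.

6·p = 1/9 ≈ 0.111; existence CERTIFIED by the union bound.


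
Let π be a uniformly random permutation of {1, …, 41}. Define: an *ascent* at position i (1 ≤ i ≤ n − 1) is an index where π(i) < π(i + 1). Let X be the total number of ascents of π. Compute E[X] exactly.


Write X = Σ X_I over i = 1, …, 40, with X_I the indicator of one ascent.
There are 40 indicators.
For each fixed i, the pair (π(i), π(i+1)) is a uniformly random ordered pair of distinct values from {1, …, 41}; by symmetry P[π(i) < π(i+1)] = 1/2.
By linearity: E[X] = 40 · (1/2) = (41 − 1) · (1/2) = 20 ≈ 20.000.

E[X] = 20 = 20.000.


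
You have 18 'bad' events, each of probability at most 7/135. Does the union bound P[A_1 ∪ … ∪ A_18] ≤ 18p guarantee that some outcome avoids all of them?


Union bound: P[∪_{i=1}^{18} A_i] ≤ Σ_i P[A_i] ≤ 18·p = 18·(7/135) = 14/15.
Numerically: 14/15 ≈ 0.93333.
Is 14/15 < 1? YES.
Since P[∪ A_i] ≤ 14/15 < 1, the complement has P[∩ A_i^c] ≥ 1 − 14/15 = 1/15 > 0, so some outcome avoids every A_i.

18·p = 14/15 ≈ 0.93333; existence CERTIFIED by the union bound.


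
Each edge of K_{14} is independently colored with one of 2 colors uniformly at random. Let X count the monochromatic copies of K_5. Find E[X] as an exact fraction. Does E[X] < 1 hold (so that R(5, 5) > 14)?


E[X] = C(14, 5) · 2^{1 − 10} = 2002 · 2^{−9} = 2002/512.
As a reduced fraction: E[X] = 1001/256 ≈ 3.91016.
Is E[X] < 1? NO.
Since E[X] ≥ 1, the first-moment bound is inconclusive at n = 14; it does NOT by itself certify R(5, 5) > 14.

E[X] = 1001/256 ≈ 3.91016; E[X] ≥ 1; first-moment method inconclusive here.


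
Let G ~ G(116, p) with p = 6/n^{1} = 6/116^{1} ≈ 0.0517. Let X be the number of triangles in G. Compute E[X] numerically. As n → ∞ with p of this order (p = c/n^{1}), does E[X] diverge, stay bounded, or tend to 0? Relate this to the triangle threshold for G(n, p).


Number of potential triangles: C(116, 3) = 253460.
Each occurs with probability p³ ≈ (0.0517)³ ≈ 1.38382e-04.
By linearity: E[X] = C(116, 3)·p³ ≈ 253460 · 1.38382e-04 ≈ 35.074.
Here α = 1, so p = 6/n is exactly at the triangle threshold p ~ 1/n. Asymptotically E[X] → c³/6 = 6³/6 = 36 ≈ 36.000, a bounded constant. In this regime the triangle count is asymptotically Poisson(c³/6).

E[X] ≈ 35.074; in regime p = Θ(1/n^{1}) E[X] stays bounded (at the triangle threshold p ~ 1/n).


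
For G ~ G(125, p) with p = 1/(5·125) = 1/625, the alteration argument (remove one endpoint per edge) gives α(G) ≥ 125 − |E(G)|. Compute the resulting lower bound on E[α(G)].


E[|E(G)|] = C(125, 2)·p = 7750 · (1/625) = 62/5.
E[α(G)] ≥ n − E[|E(G)|] = 125 − 62/5 = 563/5.
Numerically: ≈ 112.600000.
(This is only a lower bound; the true E[α(G)] may be larger.)

E[α(G)] ≥ 563/5 ≈ 112.600000.


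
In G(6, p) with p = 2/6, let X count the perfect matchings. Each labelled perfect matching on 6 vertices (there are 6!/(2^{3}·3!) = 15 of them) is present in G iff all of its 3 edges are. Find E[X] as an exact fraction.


K_6 has 6!/(2^{3}·3!) = 15 labelled perfect matchings.
For each such perfect matching H, let X_H = 1 if all 3 edges of H are present in G. Then P[X_H = 1] = p^{3} = (1/3)^{3} = 1/27.
By linearity of expectation: E[X] = Σ_H E[X_H] = 15 · p^{3} = 15 · 1/27 = 5/9.
Numerically: E[X] ≈ 0.555556.

E[X] = 15 · (1/3)^{3} = 5/9 ≈ 0.555556.


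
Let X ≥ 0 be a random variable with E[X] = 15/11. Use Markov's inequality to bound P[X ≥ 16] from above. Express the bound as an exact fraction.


μ = E[X] = 15/11, a = 16.
Markov: P[X ≥ 16] ≤ μ/a = (15/11)/16 = 15/176.
Numerically: ≈ 0.085227.
(Since a = 16 > μ = 1.363636, the bound 15/176 is < 1 and informative.)

P[X ≥ 16] ≤ 15/176 ≈ 0.085227.


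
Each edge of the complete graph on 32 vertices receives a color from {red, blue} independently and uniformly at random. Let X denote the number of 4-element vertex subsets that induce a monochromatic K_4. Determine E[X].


Let X = Σ_S X_S over the C(32, 4) = 35960 subsets S of size 4, where X_S = 1 if the K_4 on S is monochromatic.
For a fixed S, the K_4 on S has C(4, 2) = 6 edges. P[all 6 edges red] = (1/2)^6, and likewise for blue, so P[monochromatic] = 2·(1/2)^6 = 2^{1 − 6} = 1/32.
Summing: E[X] = C(32, 4) · 2^{1 − 6} = 35960 · 1/32 = 4495/4.
Numerically: E[X] ≈ 1123.750.

E[X] = C(32,4)·2^(1−C(4,2)) = 4495/4 ≈ 1123.750.


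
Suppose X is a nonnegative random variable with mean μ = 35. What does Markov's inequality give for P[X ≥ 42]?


μ = E[X] = 35, a = 42.
Markov: P[X ≥ 42] ≤ μ/a = (35)/42 = 5/6.
Numerically: ≈ 0.8333.
(Since a = 42 > μ = 35.0000, the bound 5/6 is < 1 and informative.)

P[X ≥ 42] ≤ 5/6 ≈ 0.8333.


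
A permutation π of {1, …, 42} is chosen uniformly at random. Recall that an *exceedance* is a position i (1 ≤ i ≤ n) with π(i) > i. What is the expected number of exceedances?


Write X = Σ_{i=1}^{42} X_i, where X_i = 1_{π(i) > i}.
For each fixed i, π(i) is uniform over {1, …, 42} (marginal of a uniform permutation), so P[π(i) > i] = (n − i)/n. Summing: Σ_{i=1}^{42} (n − i)/n = (0 + 1 + … + 41)/42 = 42(42 − 1)/(2·42) = (42 − 1)/2.
Hence E[X] = Σ_{i=1}^{42} (42 − i)/42 = 41/2 ≈ 20.500000.

E[X] = 41/2 = 20.500000.


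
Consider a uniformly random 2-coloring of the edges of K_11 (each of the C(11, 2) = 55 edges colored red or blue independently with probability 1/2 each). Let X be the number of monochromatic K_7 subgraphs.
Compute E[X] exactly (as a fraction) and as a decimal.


Let X = Σ_S X_S over the C(11, 7) = 330 subsets S of size 7, where X_S = 1 if the K_7 on S is monochromatic.
For a fixed S, the K_7 on S has C(7, 2) = 21 edges. P[all 21 edges red] = (1/2)^21, and likewise for blue, so P[monochromatic] = 2·(1/2)^21 = 2^{1 − 21} = 1/1048576.
By linearity of expectation: E[X] = C(11, 7) · 2^{1 − 21} = 330 · 1/1048576 = 165/524288.
Numerically: E[X] ≈ 0.000315.

E[X] = C(11,7)·2^(1−C(7,2)) = 165/524288 ≈ 0.000315.


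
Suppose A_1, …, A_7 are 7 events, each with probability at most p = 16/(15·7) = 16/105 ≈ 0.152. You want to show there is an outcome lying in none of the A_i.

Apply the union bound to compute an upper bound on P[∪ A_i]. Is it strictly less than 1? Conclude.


Union bound: P[∪_{i=1}^{7} A_i] ≤ Σ_i P[A_i] ≤ 7·p = 7·(16/105) = 16/15.
Numerically: 16/15 ≈ 1.067.
Is 16/15 < 1? NO.
Since the bound 16/15 is ≥ 1, the union bound is uninformative here; it does NOT by itself certify existence.

7·p = 16/15 ≈ 1.067; existence NOT certified by the union bound.


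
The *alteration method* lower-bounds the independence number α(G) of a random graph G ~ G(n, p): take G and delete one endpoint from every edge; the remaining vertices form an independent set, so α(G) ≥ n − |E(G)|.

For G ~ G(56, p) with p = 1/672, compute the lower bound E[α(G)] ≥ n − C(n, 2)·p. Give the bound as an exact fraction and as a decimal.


E[|E(G)|] = C(56, 2)·p = 1540 · (1/672) = 55/24.
E[α(G)] ≥ n − E[|E(G)|] = 56 − 55/24 = 1289/24.
Numerically: ≈ 53.708.
(This is only a lower bound; the true E[α(G)] may be larger.)

E[α(G)] ≥ 1289/24 ≈ 53.708.


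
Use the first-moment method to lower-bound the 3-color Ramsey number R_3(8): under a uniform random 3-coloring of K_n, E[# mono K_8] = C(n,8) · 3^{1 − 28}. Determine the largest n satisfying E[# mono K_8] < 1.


We need C(n, 8) · 3^{1 − 28} < 1, i.e. C(n, 8) < 3^{28 − 1} = 7625597484987.
Check values of n near the boundary:
  n = 151: C(151, 8) = 5551321138650; 5551321138650 < 7625597484987? YES
  n = 152: C(152, 8) = 5859727868575; 5859727868575 < 7625597484987? YES
  n = 153: C(153, 8) = 6183023199255; 6183023199255 < 7625597484987? YES
  n = 154: C(154, 8) = 6521818990995; 6521818990995 < 7625597484987? YES
  n = 155: C(155, 8) = 6876747915675; 6876747915675 < 7625597484987? YES
  n = 156: C(156, 8) = 7248464019225; 7248464019225 < 7625597484987? YES
  n = 157: C(157, 8) = 7637643295425; 7637643295425 < 7625597484987? NO
  n = 158: C(158, 8) = 8044984271181; 8044984271181 < 7625597484987? NO
The largest n with C(n, 8) < 7625597484987 is n = 156 (where E[X] = 805384891025/847288609443 ≈ 0.951). Hence R_3(8) > 156, i.e. R_3(8) ≥ 157.

Largest n = 156; hence R_3(8) > 156.


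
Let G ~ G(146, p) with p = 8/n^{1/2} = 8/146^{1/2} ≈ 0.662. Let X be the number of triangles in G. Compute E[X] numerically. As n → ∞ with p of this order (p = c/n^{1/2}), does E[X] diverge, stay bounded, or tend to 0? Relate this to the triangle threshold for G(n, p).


Number of potential triangles: C(146, 3) = 508080.
Each occurs with probability p³ ≈ (0.662)³ ≈ 2.90229e-01.
By linearity: E[X] = C(146, 3)·p³ ≈ 508080 · 2.90229e-01 ≈ 147459.507.
Since α = 1/2 < 1, p = c/n^{1/2} ≫ 1/n is above the triangle threshold p ~ 1/n. Asymptotically E[X] ~ (c³/6)·n^{3(1−α)} = (8³/6)·n^{1.5} → ∞; triangles are abundant w.h.p.

E[X] ≈ 147459.507; in regime p = Θ(1/n^{1/2}) E[X] diverges (above the triangle threshold p ~ 1/n).


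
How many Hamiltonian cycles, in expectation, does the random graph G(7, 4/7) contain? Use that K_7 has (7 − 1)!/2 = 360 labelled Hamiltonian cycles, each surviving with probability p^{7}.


K_7 has (7 − 1)!/2 = 360 labelled Hamiltonian cycles.
For each such Hamiltonian cycle H, let X_H = 1 if all 7 edges of H are present in G. Then P[X_H = 1] = p^{7} = (4/7)^{7} = 16384/823543.
By linearity of expectation: E[X] = Σ_H E[X_H] = 360 · p^{7} = 360 · 16384/823543 = 5898240/823543.
Numerically: E[X] ≈ 7.16.

E[X] = 360 · (4/7)^{7} = 5898240/823543 ≈ 7.16.


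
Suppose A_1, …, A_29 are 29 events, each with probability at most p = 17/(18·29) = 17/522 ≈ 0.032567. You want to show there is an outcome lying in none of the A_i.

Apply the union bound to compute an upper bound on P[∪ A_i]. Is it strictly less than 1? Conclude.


Union bound: P[∪_{i=1}^{29} A_i] ≤ Σ_i P[A_i] ≤ 29·p = 29·(17/522) = 17/18.
Numerically: 17/18 ≈ 0.944444.
Is 17/18 < 1? YES.
Since P[∪ A_i] ≤ 17/18 < 1, the complement has P[∩ A_i^c] ≥ 1 − 17/18 = 1/18 > 0, so some outcome avoids every A_i.

29·p = 17/18 ≈ 0.944444; existence CERTIFIED by the union bound.


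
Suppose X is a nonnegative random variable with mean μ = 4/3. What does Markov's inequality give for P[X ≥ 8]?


μ = E[X] = 4/3, a = 8.
Markov: P[X ≥ 8] ≤ μ/a = (4/3)/8 = 1/6.
Numerically: ≈ 0.167.
(Since a = 8 > μ = 1.333, the bound 1/6 is < 1 and informative.)

P[X ≥ 8] ≤ 1/6 ≈ 0.167.


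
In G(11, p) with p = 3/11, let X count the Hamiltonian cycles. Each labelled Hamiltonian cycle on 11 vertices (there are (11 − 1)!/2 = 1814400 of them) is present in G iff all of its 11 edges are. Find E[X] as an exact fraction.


K_11 has (11 − 1)!/2 = 1814400 labelled Hamiltonian cycles.
For each such Hamiltonian cycle H, let X_H = 1 if all 11 edges of H are present in G. Then P[X_H = 1] = p^{11} = (3/11)^{11} = 177147/285311670611.
Summing the indicators: E[X] = Σ_H E[X_H] = 1814400 · p^{11} = 1814400 · 177147/285311670611 = 321415516800/285311670611.
Numerically: E[X] ≈ 1.127.

E[X] = 1814400 · (3/11)^{11} = 321415516800/285311670611 ≈ 1.127.


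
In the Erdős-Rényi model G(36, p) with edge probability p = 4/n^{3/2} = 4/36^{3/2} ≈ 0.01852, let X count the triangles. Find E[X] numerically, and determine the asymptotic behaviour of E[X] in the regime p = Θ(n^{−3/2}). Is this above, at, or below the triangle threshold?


Number of potential triangles: C(36, 3) = 7140.
Each occurs with probability p³ ≈ (0.01852)³ ≈ 6.350658e-06.
By linearity: E[X] = C(36, 3)·p³ ≈ 7140 · 6.350658e-06 ≈ 0.0453.
Since α = 3/2 > 1, p = c/n^{3/2} = o(1/n) is below the triangle threshold p ~ 1/n. Asymptotically E[X] ~ (c³/6)·n^{3(1−α)} = (4³/6)·n^{-1.5} → 0, so by Markov's inequality G has no triangles w.h.p.

E[X] ≈ 0.0453; in regime p = Θ(1/n^{3/2}) E[X] tends to 0 (below the triangle threshold p ~ 1/n).


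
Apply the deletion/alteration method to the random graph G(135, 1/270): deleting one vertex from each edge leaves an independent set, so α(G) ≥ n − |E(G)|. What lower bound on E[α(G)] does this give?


E[|E(G)|] = C(135, 2)·p = 9045 · (1/270) = 67/2.
E[α(G)] ≥ n − E[|E(G)|] = 135 − 67/2 = 203/2.
Numerically: ≈ 101.5000.
(This is only a lower bound; the true E[α(G)] may be larger.)

E[α(G)] ≥ 203/2 ≈ 101.5000.


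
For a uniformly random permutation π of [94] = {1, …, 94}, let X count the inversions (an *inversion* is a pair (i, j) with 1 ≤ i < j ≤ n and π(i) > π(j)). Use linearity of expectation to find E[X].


Write X = Σ X_I over the C(94, 2) = 4371 pairs i < j, with X_I the indicator of one inversion.
There are 4371 indicators.
For each fixed pair i < j, the values π(i) and π(j) are two distinct elements of {1, …, 94} in uniformly random order; by symmetry P[π(i) > π(j)] = 1/2.
By linearity: E[X] = 4371 · (1/2) = C(94, 2) · (1/2) = 4371/2 = 4371/2 ≈ 2185.500.

E[X] = 4371/2 = 2185.500.


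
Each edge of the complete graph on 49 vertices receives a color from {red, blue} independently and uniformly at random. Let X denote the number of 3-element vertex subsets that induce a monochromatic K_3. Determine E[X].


Let X = Σ_S X_S over the C(49, 3) = 18424 subsets S of size 3, where X_S = 1 if the K_3 on S is monochromatic.
For a fixed S, the K_3 on S has C(3, 2) = 3 edges. P[all 3 edges red] = (1/2)^3, and likewise for blue, so P[monochromatic] = 2·(1/2)^3 = 2^{1 − 3} = 1/4.
By linearity of expectation: E[X] = C(49, 3) · 2^{1 − 3} = 18424 · 1/4 = 4606.
Numerically: E[X] ≈ 4606.0000.

E[X] = C(49,3)·2^(1−C(3,2)) = 4606 ≈ 4606.0000.


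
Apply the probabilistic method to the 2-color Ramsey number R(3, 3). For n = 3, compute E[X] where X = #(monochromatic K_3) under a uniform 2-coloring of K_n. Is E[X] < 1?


E[X] = C(3, 3) · 2^{1 − 3} = 1 · 2^{−2} = 1/4.
As a reduced fraction: E[X] = 1/4 ≈ 0.250000.
Is E[X] < 1? YES.
Since E[X] < 1, there exists a 2-coloring of K_{3} with no monochromatic K_3; hence R(3, 3) > 3.

E[X] = 1/4 ≈ 0.250000; E[X] < 1, so R(3, 3) > 3.


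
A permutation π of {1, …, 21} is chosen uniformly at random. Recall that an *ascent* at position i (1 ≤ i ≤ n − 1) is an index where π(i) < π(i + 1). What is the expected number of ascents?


Write X = Σ X_I over i = 1, …, 20, with X_I the indicator of one ascent.
There are 20 indicators.
For each fixed i, the pair (π(i), π(i+1)) is a uniformly random ordered pair of distinct values from {1, …, 21}; by symmetry P[π(i) < π(i+1)] = 1/2.
By linearity: E[X] = 20 · (1/2) = (21 − 1) · (1/2) = 10 ≈ 10.0000.

E[X] = 10 = 10.0000.


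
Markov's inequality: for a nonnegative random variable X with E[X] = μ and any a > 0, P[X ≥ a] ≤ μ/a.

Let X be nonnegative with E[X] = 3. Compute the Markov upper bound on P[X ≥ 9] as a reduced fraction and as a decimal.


μ = E[X] = 3, a = 9.
Markov: P[X ≥ 9] ≤ μ/a = (3)/9 = 1/3.
Numerically: ≈ 0.33333.
(Since a = 9 > μ = 3.00000, the bound 1/3 is < 1 and informative.)

P[X ≥ 9] ≤ 1/3 ≈ 0.33333.


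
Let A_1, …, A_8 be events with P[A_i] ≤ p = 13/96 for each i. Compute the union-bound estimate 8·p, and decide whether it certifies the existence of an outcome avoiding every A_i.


Union bound: P[∪_{i=1}^{8} A_i] ≤ Σ_i P[A_i] ≤ 8·p = 8·(13/96) = 13/12.
Numerically: 13/12 ≈ 1.083333.
Is 13/12 < 1? NO.
Since the bound 13/12 is ≥ 1, the union bound is uninformative here; it does NOT by itself certify existence.

8·p = 13/12 ≈ 1.083333; existence NOT certified by the union bound.


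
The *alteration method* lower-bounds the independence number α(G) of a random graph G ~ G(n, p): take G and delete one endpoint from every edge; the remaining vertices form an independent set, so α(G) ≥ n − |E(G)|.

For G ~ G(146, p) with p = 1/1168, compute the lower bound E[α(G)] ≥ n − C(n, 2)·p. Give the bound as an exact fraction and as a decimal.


E[|E(G)|] = C(146, 2)·p = 10585 · (1/1168) = 145/16.
E[α(G)] ≥ n − E[|E(G)|] = 146 − 145/16 = 2191/16.
Numerically: ≈ 136.938.
(This is only a lower bound; the true E[α(G)] may be larger.)

E[α(G)] ≥ 2191/16 ≈ 136.938.


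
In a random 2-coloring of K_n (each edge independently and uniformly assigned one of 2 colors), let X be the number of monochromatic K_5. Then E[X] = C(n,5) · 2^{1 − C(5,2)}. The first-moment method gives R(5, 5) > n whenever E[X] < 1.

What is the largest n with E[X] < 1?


We need C(n, 5) · 2^{1 − 10} < 1, i.e. C(n, 5) < 2^{10 − 1} = 512.
Check values of n near the boundary:
  n = 6: C(6, 5) = 6; 6 < 512? YES
  n = 7: C(7, 5) = 21; 21 < 512? YES
  n = 8: C(8, 5) = 56; 56 < 512? YES
  n = 9: C(9, 5) = 126; 126 < 512? YES
  n = 10: C(10, 5) = 252; 252 < 512? YES
  n = 11: C(11, 5) = 462; 462 < 512? YES
  n = 12: C(12, 5) = 792; 792 < 512? NO
  n = 13: C(13, 5) = 1287; 1287 < 512? NO
The largest n with C(n, 5) < 512 is n = 11 (where E[X] = 231/256 ≈ 0.9023438). Hence R(5, 5) > 11, i.e. R(5, 5) ≥ 12.

Largest n = 11; hence R(5, 5) > 11.


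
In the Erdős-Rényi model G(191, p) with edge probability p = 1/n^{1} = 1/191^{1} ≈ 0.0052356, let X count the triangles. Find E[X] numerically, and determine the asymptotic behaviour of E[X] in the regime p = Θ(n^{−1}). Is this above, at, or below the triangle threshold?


Number of potential triangles: C(191, 3) = 1143135.
Each occurs with probability p³ ≈ (0.0052356)³ ≈ 1.4351586e-07.
By linearity: E[X] = C(191, 3)·p³ ≈ 1143135 · 1.4351586e-07 ≈ 0.16406.
Here α = 1, so p = 1/n is exactly at the triangle threshold p ~ 1/n. Asymptotically E[X] → c³/6 = 1³/6 = 1/6 ≈ 0.16667, a bounded constant. In this regime the triangle count is asymptotically Poisson(c³/6).

E[X] ≈ 0.16406; in regime p = Θ(1/n^{1}) E[X] stays bounded (at the triangle threshold p ~ 1/n).


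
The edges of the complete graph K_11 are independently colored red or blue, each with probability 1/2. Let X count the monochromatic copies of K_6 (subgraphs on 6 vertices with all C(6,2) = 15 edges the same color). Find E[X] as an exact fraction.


Let X = Σ_S X_S over the C(11, 6) = 462 subsets S of size 6, where X_S = 1 if the K_6 on S is monochromatic.
For a fixed S, the K_6 on S has C(6, 2) = 15 edges. P[all 15 edges red] = (1/2)^15, and likewise for blue, so P[monochromatic] = 2·(1/2)^15 = 2^{1 − 15} = 1/16384.
Summing: E[X] = C(11, 6) · 2^{1 − 15} = 462 · 1/16384 = 231/8192.
Numerically: E[X] ≈ 0.028.

E[X] = C(11,6)·2^(1−C(6,2)) = 231/8192 ≈ 0.028.


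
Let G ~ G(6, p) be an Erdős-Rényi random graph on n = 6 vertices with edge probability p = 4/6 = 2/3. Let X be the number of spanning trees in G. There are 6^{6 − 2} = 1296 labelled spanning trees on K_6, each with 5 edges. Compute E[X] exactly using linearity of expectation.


K_6 has 6^{6 − 2} = 1296 labelled spanning trees.
For each such spanning tree H, let X_H = 1 if all 5 edges of H are present in G. Then P[X_H = 1] = p^{5} = (2/3)^{5} = 32/243.
By linearity of expectation: E[X] = Σ_H E[X_H] = 1296 · p^{5} = 1296 · 32/243 = 512/3.
Numerically: E[X] ≈ 170.667.

E[X] = 1296 · (2/3)^{5} = 512/3 ≈ 170.667.


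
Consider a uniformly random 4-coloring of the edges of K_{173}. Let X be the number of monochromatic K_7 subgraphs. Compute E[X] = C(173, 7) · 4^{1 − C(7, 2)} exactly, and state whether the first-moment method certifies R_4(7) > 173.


E[X] = C(173, 7) · 4^{1 − 21} = 813769676772 · 4^{−20} = 813769676772/1099511627776.
As a reduced fraction: E[X] = 203442419193/274877906944 ≈ 0.7401.
Is E[X] < 1? YES.
Since E[X] < 1, there exists a 4-coloring of K_{173} with no monochromatic K_7; hence R_4(7) > 173.

E[X] = 203442419193/274877906944 ≈ 0.7401; E[X] < 1, so R_4(7) > 173.


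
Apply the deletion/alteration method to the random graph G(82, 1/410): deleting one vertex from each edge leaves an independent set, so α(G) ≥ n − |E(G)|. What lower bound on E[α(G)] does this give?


E[|E(G)|] = C(82, 2)·p = 3321 · (1/410) = 81/10.
E[α(G)] ≥ n − E[|E(G)|] = 82 − 81/10 = 739/10.
Numerically: ≈ 73.900000.
(This is only a lower bound; the true E[α(G)] may be larger.)

E[α(G)] ≥ 739/10 ≈ 73.900000.


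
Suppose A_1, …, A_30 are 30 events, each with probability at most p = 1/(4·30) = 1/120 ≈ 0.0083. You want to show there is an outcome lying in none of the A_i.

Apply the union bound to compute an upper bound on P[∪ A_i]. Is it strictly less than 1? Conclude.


Union bound: P[∪_{i=1}^{30} A_i] ≤ Σ_i P[A_i] ≤ 30·p = 30·(1/120) = 1/4.
Numerically: 1/4 ≈ 0.2500.
Is 1/4 < 1? YES.
Since P[∪ A_i] ≤ 1/4 < 1, the complement has P[∩ A_i^c] ≥ 1 − 1/4 = 3/4 > 0, so some outcome avoids every A_i.

30·p = 1/4 ≈ 0.2500; existence CERTIFIED by the union bound.


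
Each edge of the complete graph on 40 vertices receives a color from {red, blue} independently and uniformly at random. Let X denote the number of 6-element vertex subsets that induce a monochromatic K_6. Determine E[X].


Let X = Σ_S X_S over the C(40, 6) = 3838380 subsets S of size 6, where X_S = 1 if the K_6 on S is monochromatic.
For a fixed S, the K_6 on S has C(6, 2) = 15 edges. P[all 15 edges red] = (1/2)^15, and likewise for blue, so P[monochromatic] = 2·(1/2)^15 = 2^{1 − 15} = 1/16384.
By linearity: E[X] = C(40, 6) · 2^{1 − 15} = 3838380 · 1/16384 = 959595/4096.
Numerically: E[X] ≈ 234.276123.

E[X] = C(40,6)·2^(1−C(6,2)) = 959595/4096 ≈ 234.276123.


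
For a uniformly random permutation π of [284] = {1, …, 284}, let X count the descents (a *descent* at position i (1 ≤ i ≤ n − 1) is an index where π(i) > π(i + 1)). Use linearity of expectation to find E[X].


Write X = Σ X_I over i = 1, …, 283, with X_I the indicator of one descent.
There are 283 indicators.
For each fixed i, the pair (π(i), π(i+1)) is a uniformly random ordered pair of distinct values from {1, …, 284}; by symmetry P[π(i) > π(i+1)] = 1/2.
By linearity: E[X] = 283 · (1/2) = (284 − 1) · (1/2) = 283/2 ≈ 141.500.

E[X] = 283/2 = 141.500.


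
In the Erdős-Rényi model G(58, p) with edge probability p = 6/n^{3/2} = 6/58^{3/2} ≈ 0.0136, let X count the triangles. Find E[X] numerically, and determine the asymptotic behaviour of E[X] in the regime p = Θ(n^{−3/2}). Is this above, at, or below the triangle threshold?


Number of potential triangles: C(58, 3) = 30856.
Each occurs with probability p³ ≈ (0.0136)³ ≈ 2.50627e-06.
By linearity: E[X] = C(58, 3)·p³ ≈ 30856 · 2.50627e-06 ≈ 0.077.
Since α = 3/2 > 1, p = c/n^{3/2} = o(1/n) is below the triangle threshold p ~ 1/n. Asymptotically E[X] ~ (c³/6)·n^{3(1−α)} = (6³/6)·n^{-1.5} → 0, so by Markov's inequality G has no triangles w.h.p.

E[X] ≈ 0.077; in regime p = Θ(1/n^{3/2}) E[X] tends to 0 (below the triangle threshold p ~ 1/n).


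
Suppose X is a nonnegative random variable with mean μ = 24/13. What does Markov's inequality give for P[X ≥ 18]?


μ = E[X] = 24/13, a = 18.
Markov: P[X ≥ 18] ≤ μ/a = (24/13)/18 = 4/39.
Numerically: ≈ 0.103.
(Since a = 18 > μ = 1.846, the bound 4/39 is < 1 and informative.)

P[X ≥ 18] ≤ 4/39 ≈ 0.103.


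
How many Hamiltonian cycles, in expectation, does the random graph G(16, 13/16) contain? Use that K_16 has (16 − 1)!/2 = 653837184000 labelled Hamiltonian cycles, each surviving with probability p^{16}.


K_16 has (16 − 1)!/2 = 653837184000 labelled Hamiltonian cycles.
For each such Hamiltonian cycle H, let X_H = 1 if all 16 edges of H are present in G. Then P[X_H = 1] = p^{16} = (13/16)^{16} = 665416609183179841/18446744073709551616.
Summing the indicators: E[X] = Σ_H E[X_H] = 653837184000 · p^{16} = 653837184000 · 665416609183179841/18446744073709551616 = 424877072202303561918952875/18014398509481984.
Numerically: E[X] ≈ 2.3585e+10.

E[X] = 653837184000 · (13/16)^{16} = 424877072202303561918952875/18014398509481984 ≈ 2.3585e+10.


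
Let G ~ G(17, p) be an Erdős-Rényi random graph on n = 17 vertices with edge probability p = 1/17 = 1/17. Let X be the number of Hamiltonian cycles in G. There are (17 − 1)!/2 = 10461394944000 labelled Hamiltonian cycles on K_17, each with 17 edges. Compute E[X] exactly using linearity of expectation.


K_17 has (17 − 1)!/2 = 10461394944000 labelled Hamiltonian cycles.
For each such Hamiltonian cycle H, let X_H = 1 if all 17 edges of H are present in G. Then P[X_H = 1] = p^{17} = (1/17)^{17} = 1/827240261886336764177.
By linearity of expectation: E[X] = Σ_H E[X_H] = 10461394944000 · p^{17} = 10461394944000 · 1/827240261886336764177 = 10461394944000/827240261886336764177.
Numerically: E[X] ≈ 1.2646e-08.

E[X] = 10461394944000 · (1/17)^{17} = 10461394944000/827240261886336764177 ≈ 1.2646e-08.


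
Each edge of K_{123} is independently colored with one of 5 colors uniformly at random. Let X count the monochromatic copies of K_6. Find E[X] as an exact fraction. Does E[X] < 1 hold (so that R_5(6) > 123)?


E[X] = C(123, 6) · 5^{1 − 15} = 4249404082 · 5^{−14} = 4249404082/6103515625.
As a reduced fraction: E[X] = 4249404082/6103515625 ≈ 0.6962224.
Is E[X] < 1? YES.
Since E[X] < 1, there exists a 5-coloring of K_{123} with no monochromatic K_6; hence R_5(6) > 123.

E[X] = 4249404082/6103515625 ≈ 0.6962224; E[X] < 1, so R_5(6) > 123.


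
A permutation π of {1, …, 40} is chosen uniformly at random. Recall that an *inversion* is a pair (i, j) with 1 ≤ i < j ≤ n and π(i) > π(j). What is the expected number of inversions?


Write X = Σ X_I over the C(40, 2) = 780 pairs i < j, with X_I the indicator of one inversion.
There are 780 indicators.
For each fixed pair i < j, the values π(i) and π(j) are two distinct elements of {1, …, 40} in uniformly random order; by symmetry P[π(i) > π(j)] = 1/2.
By linearity: E[X] = 780 · (1/2) = C(40, 2) · (1/2) = 780/2 = 390 ≈ 390.000000.

E[X] = 390 = 390.000000.


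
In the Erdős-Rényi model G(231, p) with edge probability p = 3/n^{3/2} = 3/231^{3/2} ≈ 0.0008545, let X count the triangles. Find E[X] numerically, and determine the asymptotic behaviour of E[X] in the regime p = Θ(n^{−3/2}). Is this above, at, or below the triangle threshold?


Number of potential triangles: C(231, 3) = 2027795.
Each occurs with probability p³ ≈ (0.0008545)³ ≈ 6.238926e-10.
By linearity: E[X] = C(231, 3)·p³ ≈ 2027795 · 6.238926e-10 ≈ 0.0013.
Since α = 3/2 > 1, p = c/n^{3/2} = o(1/n) is below the triangle threshold p ~ 1/n. Asymptotically E[X] ~ (c³/6)·n^{3(1−α)} = (3³/6)·n^{-1.5} → 0, so by Markov's inequality G has no triangles w.h.p.

E[X] ≈ 0.0013; in regime p = Θ(1/n^{3/2}) E[X] tends to 0 (below the triangle threshold p ~ 1/n).


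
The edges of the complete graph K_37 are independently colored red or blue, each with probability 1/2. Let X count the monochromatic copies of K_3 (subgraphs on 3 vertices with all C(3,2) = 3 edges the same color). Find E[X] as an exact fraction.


Let X = Σ_S X_S over the C(37, 3) = 7770 subsets S of size 3, where X_S = 1 if the K_3 on S is monochromatic.
For a fixed S, the K_3 on S has C(3, 2) = 3 edges. P[all 3 edges red] = (1/2)^3, and likewise for blue, so P[monochromatic] = 2·(1/2)^3 = 2^{1 − 3} = 1/4.
Summing: E[X] = C(37, 3) · 2^{1 − 3} = 7770 · 1/4 = 3885/2.
Numerically: E[X] ≈ 1942.500000.

E[X] = C(37,3)·2^(1−C(3,2)) = 3885/2 ≈ 1942.500000.


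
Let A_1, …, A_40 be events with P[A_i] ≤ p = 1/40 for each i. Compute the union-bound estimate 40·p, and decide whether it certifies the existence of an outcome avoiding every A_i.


Union bound: P[∪_{i=1}^{40} A_i] ≤ Σ_i P[A_i] ≤ 40·p = 40·(1/40) = 1.
Numerically: 1 ≈ 1.0000.
Is 1 < 1? NO.
Since the bound 1 is ≥ 1, the union bound is uninformative here; it does NOT by itself certify existence.

40·p = 1 ≈ 1.0000; existence NOT certified by the union bound.


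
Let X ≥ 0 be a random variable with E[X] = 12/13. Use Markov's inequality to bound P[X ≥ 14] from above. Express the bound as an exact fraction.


μ = E[X] = 12/13, a = 14.
Markov: P[X ≥ 14] ≤ μ/a = (12/13)/14 = 6/91.
Numerically: ≈ 0.0659.
(Since a = 14 > μ = 0.9231, the bound 6/91 is < 1 and informative.)

P[X ≥ 14] ≤ 6/91 ≈ 0.0659.


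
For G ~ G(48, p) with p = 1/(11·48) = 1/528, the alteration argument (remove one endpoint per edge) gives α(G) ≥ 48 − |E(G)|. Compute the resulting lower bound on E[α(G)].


E[|E(G)|] = C(48, 2)·p = 1128 · (1/528) = 47/22.
E[α(G)] ≥ n − E[|E(G)|] = 48 − 47/22 = 1009/22.
Numerically: ≈ 45.864.
(This is only a lower bound; the true E[α(G)] may be larger.)

E[α(G)] ≥ 1009/22 ≈ 45.864.


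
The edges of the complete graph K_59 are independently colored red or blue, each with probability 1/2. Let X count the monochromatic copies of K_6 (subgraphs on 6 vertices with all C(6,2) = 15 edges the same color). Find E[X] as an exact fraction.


Let X = Σ_S X_S over the C(59, 6) = 45057474 subsets S of size 6, where X_S = 1 if the K_6 on S is monochromatic.
For a fixed S, the K_6 on S has C(6, 2) = 15 edges. P[all 15 edges red] = (1/2)^15, and likewise for blue, so P[monochromatic] = 2·(1/2)^15 = 2^{1 − 15} = 1/16384.
By linearity: E[X] = C(59, 6) · 2^{1 − 15} = 45057474 · 1/16384 = 22528737/8192.
Numerically: E[X] ≈ 2750.08997.

E[X] = C(59,6)·2^(1−C(6,2)) = 22528737/8192 ≈ 2750.08997.


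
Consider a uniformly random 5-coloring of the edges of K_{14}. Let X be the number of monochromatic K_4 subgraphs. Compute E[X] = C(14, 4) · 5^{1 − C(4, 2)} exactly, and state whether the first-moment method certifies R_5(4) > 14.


E[X] = C(14, 4) · 5^{1 − 6} = 1001 · 5^{−5} = 1001/3125.
As a reduced fraction: E[X] = 1001/3125 ≈ 0.320320.
Is E[X] < 1? YES.
Since E[X] < 1, there exists a 5-coloring of K_{14} with no monochromatic K_4; hence R_5(4) > 14.

E[X] = 1001/3125 ≈ 0.320320; E[X] < 1, so R_5(4) > 14.


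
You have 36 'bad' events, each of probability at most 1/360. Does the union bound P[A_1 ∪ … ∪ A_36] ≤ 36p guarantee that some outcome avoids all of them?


Union bound: P[∪_{i=1}^{36} A_i] ≤ Σ_i P[A_i] ≤ 36·p = 36·(1/360) = 1/10.
Numerically: 1/10 ≈ 0.1000000.
Is 1/10 < 1? YES.
Since P[∪ A_i] ≤ 1/10 < 1, the complement has P[∩ A_i^c] ≥ 1 − 1/10 = 9/10 > 0, so some outcome avoids every A_i.

36·p = 1/10 ≈ 0.1000000; existence CERTIFIED by the union bound.


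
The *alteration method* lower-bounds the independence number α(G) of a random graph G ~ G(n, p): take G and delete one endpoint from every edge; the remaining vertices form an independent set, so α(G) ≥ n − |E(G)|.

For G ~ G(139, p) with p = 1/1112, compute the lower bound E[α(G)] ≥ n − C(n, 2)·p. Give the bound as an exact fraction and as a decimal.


E[|E(G)|] = C(139, 2)·p = 9591 · (1/1112) = 69/8.
E[α(G)] ≥ n − E[|E(G)|] = 139 − 69/8 = 1043/8.
Numerically: ≈ 130.3750.
(This is only a lower bound; the true E[α(G)] may be larger.)

E[α(G)] ≥ 1043/8 ≈ 130.3750.
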